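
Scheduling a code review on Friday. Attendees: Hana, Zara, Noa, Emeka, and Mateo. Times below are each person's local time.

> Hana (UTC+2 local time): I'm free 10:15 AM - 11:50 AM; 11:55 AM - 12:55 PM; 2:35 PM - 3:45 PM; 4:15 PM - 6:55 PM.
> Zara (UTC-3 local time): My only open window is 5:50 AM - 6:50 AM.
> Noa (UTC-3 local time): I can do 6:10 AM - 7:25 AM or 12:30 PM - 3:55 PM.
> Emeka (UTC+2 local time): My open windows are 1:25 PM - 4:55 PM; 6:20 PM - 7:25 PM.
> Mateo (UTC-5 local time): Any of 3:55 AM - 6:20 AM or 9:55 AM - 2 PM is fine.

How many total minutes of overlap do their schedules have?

Hana in UTC: 08:15-09:50, 09:55-10:55, 12:35-13:45, 14:15-16:55 (subtract 2h to convert from UTC+2).
Zara in UTC: 08:50-09:50 (add 3h to convert from UTC-3).
Noa in UTC: 09:10-10:25, 15:30-18:55 (add 3h to convert from UTC-3).
Emeka in UTC: 11:25-14:55, 16:20-17:25 (subtract 2h to convert from UTC+2).
Mateo in UTC: 08:55-11:20, 14:55-19:00 (add 5h to convert from UTC-5).
Hana ∩ Zara: 08:50-09:50.
Hana ∩ Zara ∩ Noa: 09:10-09:50.
Hana ∩ Zara ∩ Noa ∩ Emeka: ∅.
Hana ∩ Zara ∩ Noa ∩ Emeka ∩ Mateo: ∅.
There is no time when everyone is free.
There is no common window, so the total is 0 minutes.

0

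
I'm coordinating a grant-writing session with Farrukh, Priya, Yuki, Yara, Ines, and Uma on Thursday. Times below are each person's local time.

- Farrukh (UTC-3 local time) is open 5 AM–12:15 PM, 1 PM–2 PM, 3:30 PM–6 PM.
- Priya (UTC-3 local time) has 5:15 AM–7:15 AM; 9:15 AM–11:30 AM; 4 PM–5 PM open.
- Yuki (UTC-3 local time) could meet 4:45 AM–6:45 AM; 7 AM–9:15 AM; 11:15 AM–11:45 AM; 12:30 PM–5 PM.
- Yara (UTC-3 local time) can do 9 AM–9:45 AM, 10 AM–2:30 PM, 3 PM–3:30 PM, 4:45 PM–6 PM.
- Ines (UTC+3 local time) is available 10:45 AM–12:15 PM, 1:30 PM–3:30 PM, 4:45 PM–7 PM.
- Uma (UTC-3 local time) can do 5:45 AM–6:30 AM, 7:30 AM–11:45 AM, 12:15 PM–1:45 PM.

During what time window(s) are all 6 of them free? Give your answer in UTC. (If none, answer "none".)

14:15-14:30

Farrukh in UTC: 08:00-15:15, 16:00-17:00, 18:30-21:00 (add 3h to convert from UTC-3).
Priya in UTC: 08:15-10:15, 12:15-14:30, 19:00-20:00 (add 3h to convert from UTC-3).
Yuki in UTC: 07:45-09:45, 10:00-12:15, 14:15-14:45, 15:30-20:00 (add 3h to convert from UTC-3).
Yara in UTC: 12:00-12:45, 13:00-17:30, 18:00-18:30, 19:45-21:00 (add 3h to convert from UTC-3).
Ines in UTC: 07:45-09:15, 10:30-12:30, 13:45-16:00 (subtract 3h to convert from UTC+3).
Uma in UTC: 08:45-09:30, 10:30-14:45, 15:15-16:45 (add 3h to convert from UTC-3).
Farrukh ∩ Priya: 08:15-10:15, 12:15-14:30, 19:00-20:00.
Farrukh ∩ Priya ∩ Yuki: 08:15-09:45, 10:00-10:15, 14:15-14:30, 19:00-20:00.
Farrukh ∩ Priya ∩ Yuki ∩ Yara: 14:15-14:30, 19:45-20:00.
Farrukh ∩ Priya ∩ Yuki ∩ Yara ∩ Ines: 14:15-14:30.
Farrukh ∩ Priya ∩ Yuki ∩ Yara ∩ Ines ∩ Uma: 14:15-14:30.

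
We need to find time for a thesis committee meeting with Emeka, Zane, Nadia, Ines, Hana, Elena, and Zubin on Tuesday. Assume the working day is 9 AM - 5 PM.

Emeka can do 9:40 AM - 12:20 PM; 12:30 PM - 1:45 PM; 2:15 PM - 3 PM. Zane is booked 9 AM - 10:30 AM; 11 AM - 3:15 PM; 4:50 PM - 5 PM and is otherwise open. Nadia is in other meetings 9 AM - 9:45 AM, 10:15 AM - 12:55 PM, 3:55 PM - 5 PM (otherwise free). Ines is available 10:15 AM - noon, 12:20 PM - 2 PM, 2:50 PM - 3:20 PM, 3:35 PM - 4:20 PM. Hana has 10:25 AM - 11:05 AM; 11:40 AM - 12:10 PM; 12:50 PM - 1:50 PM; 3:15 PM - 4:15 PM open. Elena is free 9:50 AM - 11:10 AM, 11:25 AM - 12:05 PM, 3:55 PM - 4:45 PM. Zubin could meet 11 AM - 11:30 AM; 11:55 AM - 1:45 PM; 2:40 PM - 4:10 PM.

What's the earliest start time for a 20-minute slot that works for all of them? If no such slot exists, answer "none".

none

Emeka free: 09:40-12:20, 12:30-13:45, 14:15-15:00.
Zane free: 10:30-11:00, 15:15-16:50 (invert busy blocks within the working day).
Nadia free: 09:45-10:15, 12:55-15:55 (invert busy blocks within the working day).
Ines free: 10:15-12:00, 12:20-14:00, 14:50-15:20, 15:35-16:20.
Hana free: 10:25-11:05, 11:40-12:10, 12:50-13:50, 15:15-16:15.
Elena free: 09:50-11:10, 11:25-12:05, 15:55-16:45.
Zubin free: 11:00-11:30, 11:55-13:45, 14:40-16:10.
Emeka ∩ Zane: 10:30-11:00.
Emeka ∩ Zane ∩ Nadia: ∅.
Emeka ∩ Zane ∩ Nadia ∩ Ines: ∅.
Emeka ∩ Zane ∩ Nadia ∩ Ines ∩ Hana: ∅.
Emeka ∩ Zane ∩ Nadia ∩ Ines ∩ Hana ∩ Elena: ∅.
Emeka ∩ Zane ∩ Nadia ∩ Ines ∩ Hana ∩ Elena ∩ Zubin: ∅.
There is no time when everyone is free.
No common window is at least 20 minutes long.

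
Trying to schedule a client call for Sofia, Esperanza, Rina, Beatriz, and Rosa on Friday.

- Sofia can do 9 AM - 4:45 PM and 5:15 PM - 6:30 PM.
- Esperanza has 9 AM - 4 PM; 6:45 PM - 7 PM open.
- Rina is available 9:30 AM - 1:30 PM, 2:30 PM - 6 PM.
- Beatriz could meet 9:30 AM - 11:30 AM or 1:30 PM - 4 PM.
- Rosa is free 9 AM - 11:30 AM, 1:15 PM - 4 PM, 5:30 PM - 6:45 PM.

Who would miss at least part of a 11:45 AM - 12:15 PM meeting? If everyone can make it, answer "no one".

Sofia: free for 11:45-12:15. Esperanza: free for 11:45-12:15. Rina: free for 11:45-12:15. Beatriz: not fully free for 11:45-12:15. Rosa: not fully free for 11:45-12:15.

Beatriz, Rosa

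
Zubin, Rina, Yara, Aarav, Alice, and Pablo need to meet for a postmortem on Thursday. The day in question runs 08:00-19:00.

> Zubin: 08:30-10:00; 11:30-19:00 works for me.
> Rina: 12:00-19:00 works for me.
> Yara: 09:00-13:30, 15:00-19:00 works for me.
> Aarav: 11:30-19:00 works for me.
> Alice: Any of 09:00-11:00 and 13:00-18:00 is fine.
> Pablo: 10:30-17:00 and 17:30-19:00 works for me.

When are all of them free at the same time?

Zubin ∩ Rina: 12:00-19:00.
Zubin ∩ Rina ∩ Yara: 12:00-13:30, 15:00-19:00.
Zubin ∩ Rina ∩ Yara ∩ Aarav: 12:00-13:30, 15:00-19:00.
Zubin ∩ Rina ∩ Yara ∩ Aarav ∩ Alice: 13:00-13:30, 15:00-18:00.
Zubin ∩ Rina ∩ Yara ∩ Aarav ∩ Alice ∩ Pablo: 13:00-13:30, 15:00-17:00, 17:30-18:00.
So the common availability across everyone is 13:00-13:30, 15:00-17:00, 17:30-18:00.

13:00-13:30, 15:00-17:00, 17:30-18:00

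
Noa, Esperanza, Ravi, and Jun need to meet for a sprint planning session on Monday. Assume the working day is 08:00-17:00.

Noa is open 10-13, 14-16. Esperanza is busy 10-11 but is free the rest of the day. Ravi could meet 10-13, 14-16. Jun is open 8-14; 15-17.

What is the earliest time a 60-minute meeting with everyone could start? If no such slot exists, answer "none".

11:00

Noa free: 10:00-13:00, 14:00-16:00.
Esperanza free: 08:00-10:00, 11:00-17:00 (invert busy blocks within the working day).
Ravi free: 10:00-13:00, 14:00-16:00.
Jun free: 08:00-14:00, 15:00-17:00.
Noa ∩ Esperanza: 11:00-13:00, 14:00-16:00.
Noa ∩ Esperanza ∩ Ravi: 11:00-13:00, 14:00-16:00.
Noa ∩ Esperanza ∩ Ravi ∩ Jun: 11:00-13:00, 15:00-16:00.
Those are the intersection windows.
The first common window of at least 60 minutes is 11:00-13:00, so the earliest start is 11:00.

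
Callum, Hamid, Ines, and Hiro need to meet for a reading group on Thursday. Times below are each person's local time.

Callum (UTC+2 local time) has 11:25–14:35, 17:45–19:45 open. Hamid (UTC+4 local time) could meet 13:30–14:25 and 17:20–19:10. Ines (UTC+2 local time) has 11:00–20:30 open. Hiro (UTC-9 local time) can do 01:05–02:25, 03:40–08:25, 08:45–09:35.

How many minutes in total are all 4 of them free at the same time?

Callum in UTC: 09:25-12:35, 15:45-17:45 (subtract 2h to convert from UTC+2).
Hamid in UTC: 09:30-10:25, 13:20-15:10 (subtract 4h to convert from UTC+4).
Ines in UTC: 09:00-18:30 (subtract 2h to convert from UTC+2).
Hiro in UTC: 10:05-11:25, 12:40-17:25, 17:45-18:35 (add 9h to convert from UTC-9).
Callum ∩ Hamid: 09:30-10:25.
Callum ∩ Hamid ∩ Ines: 09:30-10:25.
Callum ∩ Hamid ∩ Ines ∩ Hiro: 10:05-10:25.
That's a single block of 20 minutes.

20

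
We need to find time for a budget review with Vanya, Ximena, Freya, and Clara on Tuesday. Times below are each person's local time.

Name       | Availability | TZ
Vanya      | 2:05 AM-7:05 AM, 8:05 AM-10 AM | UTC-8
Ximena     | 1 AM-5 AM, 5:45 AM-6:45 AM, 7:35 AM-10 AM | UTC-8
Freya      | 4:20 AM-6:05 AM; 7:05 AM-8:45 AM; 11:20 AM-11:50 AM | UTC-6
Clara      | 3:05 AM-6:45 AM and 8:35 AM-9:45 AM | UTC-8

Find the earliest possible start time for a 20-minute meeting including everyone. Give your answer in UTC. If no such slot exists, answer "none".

Vanya in UTC: 10:05-15:05, 16:05-18:00 (add 8h to convert from UTC-8).
Ximena in UTC: 09:00-13:00, 13:45-14:45, 15:35-18:00 (add 8h to convert from UTC-8).
Freya in UTC: 10:20-12:05, 13:05-14:45, 17:20-17:50 (add 6h to convert from UTC-6).
Clara in UTC: 11:05-14:45, 16:35-17:45 (add 8h to convert from UTC-8).
Vanya ∩ Ximena: 10:05-13:00, 13:45-14:45, 16:05-18:00.
Vanya ∩ Ximena ∩ Freya: 10:20-12:05, 13:45-14:45, 17:20-17:50.
Vanya ∩ Ximena ∩ Freya ∩ Clara: 11:05-12:05, 13:45-14:45, 17:20-17:45.
Those are the intersection windows.
The first common window of at least 20 minutes is 11:05-12:05, so the earliest start is 11:05.

11:05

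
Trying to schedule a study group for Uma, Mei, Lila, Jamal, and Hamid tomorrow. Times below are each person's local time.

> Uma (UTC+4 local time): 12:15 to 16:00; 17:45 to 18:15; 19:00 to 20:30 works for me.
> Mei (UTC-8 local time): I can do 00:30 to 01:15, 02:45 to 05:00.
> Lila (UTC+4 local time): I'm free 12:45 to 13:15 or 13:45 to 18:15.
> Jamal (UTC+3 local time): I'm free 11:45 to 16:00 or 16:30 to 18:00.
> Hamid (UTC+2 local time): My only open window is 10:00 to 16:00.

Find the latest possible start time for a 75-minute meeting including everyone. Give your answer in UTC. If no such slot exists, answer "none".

Uma in UTC: 08:15-12:00, 13:45-14:15, 15:00-16:30 (subtract 4h to convert from UTC+4).
Mei in UTC: 08:30-09:15, 10:45-13:00 (add 8h to convert from UTC-8).
Lila in UTC: 08:45-09:15, 09:45-14:15 (subtract 4h to convert from UTC+4).
Jamal in UTC: 08:45-13:00, 13:30-15:00 (subtract 3h to convert from UTC+3).
Hamid in UTC: 08:00-14:00 (subtract 2h to convert from UTC+2).
Uma ∩ Mei: 08:30-09:15, 10:45-12:00.
Uma ∩ Mei ∩ Lila: 08:45-09:15, 10:45-12:00.
Uma ∩ Mei ∩ Lila ∩ Jamal: 08:45-09:15, 10:45-12:00.
Uma ∩ Mei ∩ Lila ∩ Jamal ∩ Hamid: 08:45-09:15, 10:45-12:00.
The last common window of at least 75 minutes is 10:45-12:00; a 75-minute meeting can start as late as 10:45 and still end by 12:00.

10:45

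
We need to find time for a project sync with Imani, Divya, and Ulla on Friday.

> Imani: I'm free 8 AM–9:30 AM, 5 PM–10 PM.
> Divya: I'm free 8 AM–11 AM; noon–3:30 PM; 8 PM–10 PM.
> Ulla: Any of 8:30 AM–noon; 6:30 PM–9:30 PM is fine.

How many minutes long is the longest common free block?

Imani ∩ Divya: 08:00-09:30, 20:00-22:00.
Imani ∩ Divya ∩ Ulla: 08:30-09:30, 20:00-21:30.
The longest is 20:00-21:30 at 90 minutes.

90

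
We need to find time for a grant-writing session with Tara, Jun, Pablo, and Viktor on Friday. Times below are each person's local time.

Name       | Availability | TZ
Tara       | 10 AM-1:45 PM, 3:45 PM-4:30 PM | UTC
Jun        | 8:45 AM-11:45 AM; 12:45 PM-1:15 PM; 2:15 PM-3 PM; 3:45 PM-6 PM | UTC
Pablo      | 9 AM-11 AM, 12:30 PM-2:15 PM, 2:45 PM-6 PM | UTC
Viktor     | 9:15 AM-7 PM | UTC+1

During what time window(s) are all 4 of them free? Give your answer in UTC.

10:00-11:00, 12:45-13:15, 15:45-16:30

Tara in UTC: 10:00-13:45, 15:45-16:30.
Jun in UTC: 08:45-11:45, 12:45-13:15, 14:15-15:00, 15:45-18:00.
Pablo in UTC: 09:00-11:00, 12:30-14:15, 14:45-18:00.
Viktor in UTC: 08:15-18:00 (subtract 1h to convert from UTC+1).
Tara ∩ Jun: 10:00-11:45, 12:45-13:15, 15:45-16:30.
Tara ∩ Jun ∩ Pablo: 10:00-11:00, 12:45-13:15, 15:45-16:30.
Tara ∩ Jun ∩ Pablo ∩ Viktor: 10:00-11:00, 12:45-13:15, 15:45-16:30.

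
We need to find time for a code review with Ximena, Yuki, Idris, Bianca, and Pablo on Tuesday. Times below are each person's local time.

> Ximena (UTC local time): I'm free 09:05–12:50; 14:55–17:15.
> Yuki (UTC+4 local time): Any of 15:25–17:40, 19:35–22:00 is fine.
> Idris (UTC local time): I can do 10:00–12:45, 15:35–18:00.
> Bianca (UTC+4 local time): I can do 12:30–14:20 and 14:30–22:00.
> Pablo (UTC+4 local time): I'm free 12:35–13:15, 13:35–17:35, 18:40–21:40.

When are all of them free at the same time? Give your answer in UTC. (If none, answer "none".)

11:25-12:45, 15:35-17:15

Ximena in UTC: 09:05-12:50, 14:55-17:15.
Yuki in UTC: 11:25-13:40, 15:35-18:00 (subtract 4h to convert from UTC+4).
Idris in UTC: 10:00-12:45, 15:35-18:00.
Bianca in UTC: 08:30-10:20, 10:30-18:00 (subtract 4h to convert from UTC+4).
Pablo in UTC: 08:35-09:15, 09:35-13:35, 14:40-17:40 (subtract 4h to convert from UTC+4).
Ximena ∩ Yuki: 11:25-12:50, 15:35-17:15.
Ximena ∩ Yuki ∩ Idris: 11:25-12:45, 15:35-17:15.
Ximena ∩ Yuki ∩ Idris ∩ Bianca: 11:25-12:45, 15:35-17:15.
Ximena ∩ Yuki ∩ Idris ∩ Bianca ∩ Pablo: 11:25-12:45, 15:35-17:15.
So the common availability across everyone is 11:25-12:45, 15:35-17:15.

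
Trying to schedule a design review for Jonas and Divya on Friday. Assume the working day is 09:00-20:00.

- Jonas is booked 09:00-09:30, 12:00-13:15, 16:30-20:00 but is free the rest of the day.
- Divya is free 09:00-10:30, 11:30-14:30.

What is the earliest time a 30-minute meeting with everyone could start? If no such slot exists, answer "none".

Jonas free: 09:30-12:00, 13:15-16:30 (invert busy blocks within the working day).
Divya free: 09:00-10:30, 11:30-14:30.
Jonas ∩ Divya: 09:30-10:30, 11:30-12:00, 13:15-14:30.
Those are the intersection windows.
The first common window of at least 30 minutes is 09:30-10:30, so the earliest start is 09:30.

09:30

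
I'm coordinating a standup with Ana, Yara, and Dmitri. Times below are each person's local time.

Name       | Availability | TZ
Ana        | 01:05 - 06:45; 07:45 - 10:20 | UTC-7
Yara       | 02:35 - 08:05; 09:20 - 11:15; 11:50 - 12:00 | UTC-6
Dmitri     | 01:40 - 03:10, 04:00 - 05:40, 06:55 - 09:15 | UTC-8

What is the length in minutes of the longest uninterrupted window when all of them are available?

115

Ana in UTC: 08:05-13:45, 14:45-17:20 (add 7h to convert from UTC-7).
Yara in UTC: 08:35-14:05, 15:20-17:15, 17:50-18:00 (add 6h to convert from UTC-6).
Dmitri in UTC: 09:40-11:10, 12:00-13:40, 14:55-17:15 (add 8h to convert from UTC-8).
Ana ∩ Yara: 08:35-13:45, 15:20-17:15.
Ana ∩ Yara ∩ Dmitri: 09:40-11:10, 12:00-13:40, 15:20-17:15.
The longest is 15:20-17:15 at 115 minutes.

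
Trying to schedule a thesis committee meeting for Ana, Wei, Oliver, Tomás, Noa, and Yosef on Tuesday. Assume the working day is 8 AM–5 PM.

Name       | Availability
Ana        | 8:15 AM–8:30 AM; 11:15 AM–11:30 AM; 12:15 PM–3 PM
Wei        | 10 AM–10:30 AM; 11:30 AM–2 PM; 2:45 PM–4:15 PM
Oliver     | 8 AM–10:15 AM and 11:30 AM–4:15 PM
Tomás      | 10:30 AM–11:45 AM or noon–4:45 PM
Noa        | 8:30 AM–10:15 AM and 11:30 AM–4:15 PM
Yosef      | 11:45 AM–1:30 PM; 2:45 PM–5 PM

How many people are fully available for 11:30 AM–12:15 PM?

3

Wei, Oliver, and Noa can make the full 11:30-12:15 slot — that's 3.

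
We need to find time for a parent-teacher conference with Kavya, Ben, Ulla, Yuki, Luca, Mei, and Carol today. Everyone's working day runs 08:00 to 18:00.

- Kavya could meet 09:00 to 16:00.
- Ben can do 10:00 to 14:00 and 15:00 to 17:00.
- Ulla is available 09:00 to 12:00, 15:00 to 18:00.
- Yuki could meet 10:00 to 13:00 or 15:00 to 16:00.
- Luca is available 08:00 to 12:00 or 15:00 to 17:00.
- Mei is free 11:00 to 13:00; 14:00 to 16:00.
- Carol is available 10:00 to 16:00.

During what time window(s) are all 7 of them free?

Kavya ∩ Ben: 10:00-14:00, 15:00-16:00.
Kavya ∩ Ben ∩ Ulla: 10:00-12:00, 15:00-16:00.
Kavya ∩ Ben ∩ Ulla ∩ Yuki: 10:00-12:00, 15:00-16:00.
Kavya ∩ Ben ∩ Ulla ∩ Yuki ∩ Luca: 10:00-12:00, 15:00-16:00.
Kavya ∩ Ben ∩ Ulla ∩ Yuki ∩ Luca ∩ Mei: 11:00-12:00, 15:00-16:00.
Kavya ∩ Ben ∩ Ulla ∩ Yuki ∩ Luca ∩ Mei ∩ Carol: 11:00-12:00, 15:00-16:00.

11:00-12:00, 15:00-16:00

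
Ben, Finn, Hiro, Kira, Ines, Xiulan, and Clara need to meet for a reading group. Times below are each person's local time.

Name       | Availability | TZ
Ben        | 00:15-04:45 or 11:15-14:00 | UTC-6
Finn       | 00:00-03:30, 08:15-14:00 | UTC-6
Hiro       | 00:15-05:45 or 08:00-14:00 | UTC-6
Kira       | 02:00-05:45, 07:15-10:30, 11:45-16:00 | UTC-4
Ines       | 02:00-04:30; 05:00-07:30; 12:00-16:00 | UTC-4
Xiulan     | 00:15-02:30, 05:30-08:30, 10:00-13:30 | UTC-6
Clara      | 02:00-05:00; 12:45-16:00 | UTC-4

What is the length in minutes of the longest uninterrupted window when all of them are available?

135

Ben in UTC: 06:15-10:45, 17:15-20:00 (add 6h to convert from UTC-6).
Finn in UTC: 06:00-09:30, 14:15-20:00 (add 6h to convert from UTC-6).
Hiro in UTC: 06:15-11:45, 14:00-20:00 (add 6h to convert from UTC-6).
Kira in UTC: 06:00-09:45, 11:15-14:30, 15:45-20:00 (add 4h to convert from UTC-4).
Ines in UTC: 06:00-08:30, 09:00-11:30, 16:00-20:00 (add 4h to convert from UTC-4).
Xiulan in UTC: 06:15-08:30, 11:30-14:30, 16:00-19:30 (add 6h to convert from UTC-6).
Clara in UTC: 06:00-09:00, 16:45-20:00 (add 4h to convert from UTC-4).
Ben ∩ Finn: 06:15-09:30, 17:15-20:00.
Ben ∩ Finn ∩ Hiro: 06:15-09:30, 17:15-20:00.
Ben ∩ Finn ∩ Hiro ∩ Kira: 06:15-09:30, 17:15-20:00.
Ben ∩ Finn ∩ Hiro ∩ Kira ∩ Ines: 06:15-08:30, 09:00-09:30, 17:15-20:00.
Ben ∩ Finn ∩ Hiro ∩ Kira ∩ Ines ∩ Xiulan: 06:15-08:30, 17:15-19:30.
Ben ∩ Finn ∩ Hiro ∩ Kira ∩ Ines ∩ Xiulan ∩ Clara: 06:15-08:30, 17:15-19:30.
So the common availability across everyone is 06:15-08:30, 17:15-19:30.
The longest is 06:15-08:30 at 135 minutes.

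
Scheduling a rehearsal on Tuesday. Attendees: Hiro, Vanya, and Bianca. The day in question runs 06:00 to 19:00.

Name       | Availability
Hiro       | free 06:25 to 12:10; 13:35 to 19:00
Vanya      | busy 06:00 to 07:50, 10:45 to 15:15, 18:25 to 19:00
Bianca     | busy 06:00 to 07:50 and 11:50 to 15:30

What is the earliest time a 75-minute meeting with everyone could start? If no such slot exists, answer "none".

Hiro free: 06:25-12:10, 13:35-19:00.
Vanya free: 07:50-10:45, 15:15-18:25 (invert busy blocks within the working day).
Bianca free: 07:50-11:50, 15:30-19:00 (invert busy blocks within the working day).
Hiro ∩ Vanya: 07:50-10:45, 15:15-18:25.
Hiro ∩ Vanya ∩ Bianca: 07:50-10:45, 15:30-18:25.
So the common availability across everyone is 07:50-10:45, 15:30-18:25.
The first common window of at least 75 minutes is 07:50-10:45, so the earliest start is 07:50.

07:50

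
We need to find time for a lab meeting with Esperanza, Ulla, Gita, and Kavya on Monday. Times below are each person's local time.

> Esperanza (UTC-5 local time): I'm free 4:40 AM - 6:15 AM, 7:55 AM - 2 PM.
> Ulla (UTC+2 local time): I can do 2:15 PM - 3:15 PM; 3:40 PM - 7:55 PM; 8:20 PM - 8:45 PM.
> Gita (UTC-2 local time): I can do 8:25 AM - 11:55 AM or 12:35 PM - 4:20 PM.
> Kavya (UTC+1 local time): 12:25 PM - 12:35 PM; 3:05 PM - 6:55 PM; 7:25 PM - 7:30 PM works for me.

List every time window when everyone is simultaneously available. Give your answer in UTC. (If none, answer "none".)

Esperanza in UTC: 09:40-11:15, 12:55-19:00 (add 5h to convert from UTC-5).
Ulla in UTC: 12:15-13:15, 13:40-17:55, 18:20-18:45 (subtract 2h to convert from UTC+2).
Gita in UTC: 10:25-13:55, 14:35-18:20 (add 2h to convert from UTC-2).
Kavya in UTC: 11:25-11:35, 14:05-17:55, 18:25-18:30 (subtract 1h to convert from UTC+1).
Esperanza ∩ Ulla: 12:55-13:15, 13:40-17:55, 18:20-18:45.
Esperanza ∩ Ulla ∩ Gita: 12:55-13:15, 13:40-13:55, 14:35-17:55.
Esperanza ∩ Ulla ∩ Gita ∩ Kavya: 14:35-17:55.
Those are the intersection windows.

14:35-17:55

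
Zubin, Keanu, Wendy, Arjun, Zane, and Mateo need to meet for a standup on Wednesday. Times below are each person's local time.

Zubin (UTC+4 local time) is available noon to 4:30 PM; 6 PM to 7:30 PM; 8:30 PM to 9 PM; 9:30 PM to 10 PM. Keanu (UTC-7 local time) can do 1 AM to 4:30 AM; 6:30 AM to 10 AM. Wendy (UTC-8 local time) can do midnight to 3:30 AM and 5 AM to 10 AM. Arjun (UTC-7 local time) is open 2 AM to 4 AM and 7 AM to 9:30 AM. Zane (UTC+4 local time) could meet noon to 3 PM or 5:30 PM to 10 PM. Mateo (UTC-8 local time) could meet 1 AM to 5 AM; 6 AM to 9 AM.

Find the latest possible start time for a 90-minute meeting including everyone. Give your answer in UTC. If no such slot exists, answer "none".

14:00

Zubin in UTC: 08:00-12:30, 14:00-15:30, 16:30-17:00, 17:30-18:00 (subtract 4h to convert from UTC+4).
Keanu in UTC: 08:00-11:30, 13:30-17:00 (add 7h to convert from UTC-7).
Wendy in UTC: 08:00-11:30, 13:00-18:00 (add 8h to convert from UTC-8).
Arjun in UTC: 09:00-11:00, 14:00-16:30 (add 7h to convert from UTC-7).
Zane in UTC: 08:00-11:00, 13:30-18:00 (subtract 4h to convert from UTC+4).
Mateo in UTC: 09:00-13:00, 14:00-17:00 (add 8h to convert from UTC-8).
Zubin ∩ Keanu: 08:00-11:30, 14:00-15:30, 16:30-17:00.
Zubin ∩ Keanu ∩ Wendy: 08:00-11:30, 14:00-15:30, 16:30-17:00.
Zubin ∩ Keanu ∩ Wendy ∩ Arjun: 09:00-11:00, 14:00-15:30.
Zubin ∩ Keanu ∩ Wendy ∩ Arjun ∩ Zane: 09:00-11:00, 14:00-15:30.
Zubin ∩ Keanu ∩ Wendy ∩ Arjun ∩ Zane ∩ Mateo: 09:00-11:00, 14:00-15:30.
The last common window of at least 90 minutes is 14:00-15:30; a 90-minute meeting can start as late as 14:00 and still end by 15:30.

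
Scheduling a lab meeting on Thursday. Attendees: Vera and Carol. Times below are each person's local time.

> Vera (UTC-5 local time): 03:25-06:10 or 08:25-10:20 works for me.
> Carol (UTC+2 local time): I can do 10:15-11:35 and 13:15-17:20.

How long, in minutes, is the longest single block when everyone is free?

115

Vera in UTC: 08:25-11:10, 13:25-15:20 (add 5h to convert from UTC-5).
Carol in UTC: 08:15-09:35, 11:15-15:20 (subtract 2h to convert from UTC+2).
Vera ∩ Carol: 08:25-09:35, 13:25-15:20.
The longest is 13:25-15:20 at 115 minutes.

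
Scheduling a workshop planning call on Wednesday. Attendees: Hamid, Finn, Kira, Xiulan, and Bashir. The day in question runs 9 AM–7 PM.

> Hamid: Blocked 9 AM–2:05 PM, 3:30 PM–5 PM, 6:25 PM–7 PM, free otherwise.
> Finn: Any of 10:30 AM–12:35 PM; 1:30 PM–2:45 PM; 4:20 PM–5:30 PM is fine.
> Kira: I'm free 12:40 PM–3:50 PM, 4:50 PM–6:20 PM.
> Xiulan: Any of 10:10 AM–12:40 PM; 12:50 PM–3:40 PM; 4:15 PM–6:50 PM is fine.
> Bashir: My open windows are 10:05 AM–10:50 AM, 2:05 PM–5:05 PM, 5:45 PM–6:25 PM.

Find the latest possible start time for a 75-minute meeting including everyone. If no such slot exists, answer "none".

none

Hamid free: 14:05-15:30, 17:00-18:25 (invert busy blocks within the working day).
Finn free: 10:30-12:35, 13:30-14:45, 16:20-17:30.
Kira free: 12:40-15:50, 16:50-18:20.
Xiulan free: 10:10-12:40, 12:50-15:40, 16:15-18:50.
Bashir free: 10:05-10:50, 14:05-17:05, 17:45-18:25.
Hamid ∩ Finn: 14:05-14:45, 17:00-17:30.
Hamid ∩ Finn ∩ Kira: 14:05-14:45, 17:00-17:30.
Hamid ∩ Finn ∩ Kira ∩ Xiulan: 14:05-14:45, 17:00-17:30.
Hamid ∩ Finn ∩ Kira ∩ Xiulan ∩ Bashir: 14:05-14:45, 17:00-17:05.
No common window is at least 75 minutes long.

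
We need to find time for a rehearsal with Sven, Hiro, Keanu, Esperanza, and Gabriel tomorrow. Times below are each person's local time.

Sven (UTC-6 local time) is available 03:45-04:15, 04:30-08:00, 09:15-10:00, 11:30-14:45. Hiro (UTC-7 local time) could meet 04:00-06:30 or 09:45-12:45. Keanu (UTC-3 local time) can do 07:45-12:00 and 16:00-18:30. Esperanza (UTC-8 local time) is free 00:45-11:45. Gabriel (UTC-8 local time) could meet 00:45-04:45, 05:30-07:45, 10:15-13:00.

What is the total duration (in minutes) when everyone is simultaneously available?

Sven in UTC: 09:45-10:15, 10:30-14:00, 15:15-16:00, 17:30-20:45 (add 6h to convert from UTC-6).
Hiro in UTC: 11:00-13:30, 16:45-19:45 (add 7h to convert from UTC-7).
Keanu in UTC: 10:45-15:00, 19:00-21:30 (add 3h to convert from UTC-3).
Esperanza in UTC: 08:45-19:45 (add 8h to convert from UTC-8).
Gabriel in UTC: 08:45-12:45, 13:30-15:45, 18:15-21:00 (add 8h to convert from UTC-8).
Sven ∩ Hiro: 11:00-13:30, 17:30-19:45.
Sven ∩ Hiro ∩ Keanu: 11:00-13:30, 19:00-19:45.
Sven ∩ Hiro ∩ Keanu ∩ Esperanza: 11:00-13:30, 19:00-19:45.
Sven ∩ Hiro ∩ Keanu ∩ Esperanza ∩ Gabriel: 11:00-12:45, 19:00-19:45.
Summing the common windows: 105 + 45 = 150 minutes.

150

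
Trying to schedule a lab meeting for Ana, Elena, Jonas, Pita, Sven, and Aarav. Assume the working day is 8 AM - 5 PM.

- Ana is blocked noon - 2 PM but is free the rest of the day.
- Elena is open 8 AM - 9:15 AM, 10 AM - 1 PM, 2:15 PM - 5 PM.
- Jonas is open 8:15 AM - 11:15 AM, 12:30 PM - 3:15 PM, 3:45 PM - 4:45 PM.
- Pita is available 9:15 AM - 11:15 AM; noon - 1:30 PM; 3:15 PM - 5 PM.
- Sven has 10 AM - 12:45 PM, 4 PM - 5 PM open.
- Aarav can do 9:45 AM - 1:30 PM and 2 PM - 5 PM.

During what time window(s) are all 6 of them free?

10:00-11:15, 16:00-16:45

Ana free: 08:00-12:00, 14:00-17:00 (invert busy blocks within the working day).
Elena free: 08:00-09:15, 10:00-13:00, 14:15-17:00.
Jonas free: 08:15-11:15, 12:30-15:15, 15:45-16:45.
Pita free: 09:15-11:15, 12:00-13:30, 15:15-17:00.
Sven free: 10:00-12:45, 16:00-17:00.
Aarav free: 09:45-13:30, 14:00-17:00.
Ana ∩ Elena: 08:00-09:15, 10:00-12:00, 14:15-17:00.
Ana ∩ Elena ∩ Jonas: 08:15-09:15, 10:00-11:15, 14:15-15:15, 15:45-16:45.
Ana ∩ Elena ∩ Jonas ∩ Pita: 10:00-11:15, 15:45-16:45.
Ana ∩ Elena ∩ Jonas ∩ Pita ∩ Sven: 10:00-11:15, 16:00-16:45.
Ana ∩ Elena ∩ Jonas ∩ Pita ∩ Sven ∩ Aarav: 10:00-11:15, 16:00-16:45.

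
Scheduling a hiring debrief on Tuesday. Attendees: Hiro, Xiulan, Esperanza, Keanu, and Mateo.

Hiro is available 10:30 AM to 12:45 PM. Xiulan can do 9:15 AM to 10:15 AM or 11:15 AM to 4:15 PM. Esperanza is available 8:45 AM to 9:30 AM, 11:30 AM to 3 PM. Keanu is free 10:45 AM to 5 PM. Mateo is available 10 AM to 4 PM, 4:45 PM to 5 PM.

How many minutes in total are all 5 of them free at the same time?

Hiro ∩ Xiulan: 11:15-12:45.
Hiro ∩ Xiulan ∩ Esperanza: 11:30-12:45.
Hiro ∩ Xiulan ∩ Esperanza ∩ Keanu: 11:30-12:45.
Hiro ∩ Xiulan ∩ Esperanza ∩ Keanu ∩ Mateo: 11:30-12:45.
That's a single block of 75 minutes.

75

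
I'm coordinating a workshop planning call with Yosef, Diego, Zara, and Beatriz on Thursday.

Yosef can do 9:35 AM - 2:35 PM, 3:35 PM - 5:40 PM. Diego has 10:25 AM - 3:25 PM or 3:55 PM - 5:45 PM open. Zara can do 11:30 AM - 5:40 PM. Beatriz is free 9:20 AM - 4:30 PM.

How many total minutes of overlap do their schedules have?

220

Yosef ∩ Diego: 10:25-14:35, 15:55-17:40.
Yosef ∩ Diego ∩ Zara: 11:30-14:35, 15:55-17:40.
Yosef ∩ Diego ∩ Zara ∩ Beatriz: 11:30-14:35, 15:55-16:30.
Summing the common windows: 185 + 35 = 220 minutes.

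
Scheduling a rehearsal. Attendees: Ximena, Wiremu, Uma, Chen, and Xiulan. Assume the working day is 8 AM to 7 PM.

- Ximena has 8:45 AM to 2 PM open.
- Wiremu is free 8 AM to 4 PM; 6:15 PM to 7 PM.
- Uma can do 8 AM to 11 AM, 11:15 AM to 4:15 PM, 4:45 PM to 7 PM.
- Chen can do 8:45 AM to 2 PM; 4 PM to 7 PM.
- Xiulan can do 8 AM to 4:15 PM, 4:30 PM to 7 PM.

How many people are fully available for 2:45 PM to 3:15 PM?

3

Wiremu, Uma, and Xiulan can make the full 14:45-15:15 slot — that's 3.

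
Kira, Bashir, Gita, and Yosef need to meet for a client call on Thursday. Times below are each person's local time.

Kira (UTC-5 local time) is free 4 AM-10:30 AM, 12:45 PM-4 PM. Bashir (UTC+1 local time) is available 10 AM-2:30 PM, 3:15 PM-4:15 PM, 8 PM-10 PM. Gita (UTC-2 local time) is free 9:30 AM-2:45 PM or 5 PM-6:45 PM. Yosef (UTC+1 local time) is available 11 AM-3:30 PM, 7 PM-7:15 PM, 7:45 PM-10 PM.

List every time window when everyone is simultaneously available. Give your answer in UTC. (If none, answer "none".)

11:30-13:30, 14:15-14:30, 19:00-20:45

Kira in UTC: 09:00-15:30, 17:45-21:00 (add 5h to convert from UTC-5).
Bashir in UTC: 09:00-13:30, 14:15-15:15, 19:00-21:00 (subtract 1h to convert from UTC+1).
Gita in UTC: 11:30-16:45, 19:00-20:45 (add 2h to convert from UTC-2).
Yosef in UTC: 10:00-14:30, 18:00-18:15, 18:45-21:00 (subtract 1h to convert from UTC+1).
Kira ∩ Bashir: 09:00-13:30, 14:15-15:15, 19:00-21:00.
Kira ∩ Bashir ∩ Gita: 11:30-13:30, 14:15-15:15, 19:00-20:45.
Kira ∩ Bashir ∩ Gita ∩ Yosef: 11:30-13:30, 14:15-14:30, 19:00-20:45.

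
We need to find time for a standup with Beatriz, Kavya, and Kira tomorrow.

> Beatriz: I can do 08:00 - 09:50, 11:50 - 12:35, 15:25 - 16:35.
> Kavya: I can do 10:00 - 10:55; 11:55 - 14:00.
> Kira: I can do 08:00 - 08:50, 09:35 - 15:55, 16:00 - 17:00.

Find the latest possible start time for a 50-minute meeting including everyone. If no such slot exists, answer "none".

none

Beatriz ∩ Kavya: 11:55-12:35.
Beatriz ∩ Kavya ∩ Kira: 11:55-12:35.
So the common availability across everyone is 11:55-12:35.
No common window is at least 50 minutes long.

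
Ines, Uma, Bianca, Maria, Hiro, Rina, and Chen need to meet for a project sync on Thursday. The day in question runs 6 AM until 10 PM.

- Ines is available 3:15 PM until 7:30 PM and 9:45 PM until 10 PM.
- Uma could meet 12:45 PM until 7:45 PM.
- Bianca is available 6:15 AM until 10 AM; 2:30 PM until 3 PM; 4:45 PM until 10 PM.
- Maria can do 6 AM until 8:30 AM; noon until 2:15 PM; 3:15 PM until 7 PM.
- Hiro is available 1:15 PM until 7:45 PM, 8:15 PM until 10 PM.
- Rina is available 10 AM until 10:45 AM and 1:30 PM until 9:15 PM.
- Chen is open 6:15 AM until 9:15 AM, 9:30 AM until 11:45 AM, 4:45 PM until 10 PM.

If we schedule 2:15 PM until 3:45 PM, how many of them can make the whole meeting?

3

Uma, Hiro, and Rina can make the full 14:15-15:45 slot — that's 3.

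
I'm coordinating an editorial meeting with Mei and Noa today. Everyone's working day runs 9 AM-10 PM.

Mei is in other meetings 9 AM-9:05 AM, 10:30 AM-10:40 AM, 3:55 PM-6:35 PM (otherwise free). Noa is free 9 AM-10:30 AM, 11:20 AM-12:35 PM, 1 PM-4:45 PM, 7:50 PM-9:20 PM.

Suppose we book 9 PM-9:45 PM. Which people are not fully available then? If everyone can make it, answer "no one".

Noa

Mei free: 09:05-10:30, 10:40-15:55, 18:35-22:00 (invert busy blocks within the working day).
Noa free: 09:00-10:30, 11:20-12:35, 13:00-16:45, 19:50-21:20.
Mei: free for 21:00-21:45. Noa: not fully free for 21:00-21:45.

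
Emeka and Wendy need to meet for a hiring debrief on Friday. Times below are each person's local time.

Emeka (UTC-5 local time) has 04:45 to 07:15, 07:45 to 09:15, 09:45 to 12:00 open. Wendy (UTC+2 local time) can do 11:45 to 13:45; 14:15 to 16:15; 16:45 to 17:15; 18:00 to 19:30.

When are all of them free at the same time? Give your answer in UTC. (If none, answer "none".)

09:45-11:45, 12:45-14:15, 14:45-15:15, 16:00-17:00

Emeka in UTC: 09:45-12:15, 12:45-14:15, 14:45-17:00 (add 5h to convert from UTC-5).
Wendy in UTC: 09:45-11:45, 12:15-14:15, 14:45-15:15, 16:00-17:30 (subtract 2h to convert from UTC+2).
Emeka ∩ Wendy: 09:45-11:45, 12:45-14:15, 14:45-15:15, 16:00-17:00.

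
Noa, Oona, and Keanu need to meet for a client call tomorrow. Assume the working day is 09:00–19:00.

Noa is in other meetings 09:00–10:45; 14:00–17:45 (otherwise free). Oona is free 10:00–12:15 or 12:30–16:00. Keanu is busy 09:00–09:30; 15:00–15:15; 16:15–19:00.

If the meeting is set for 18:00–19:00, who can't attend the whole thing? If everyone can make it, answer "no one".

Keanu, Oona

Noa free: 10:45-14:00, 17:45-19:00 (invert busy blocks within the working day).
Oona free: 10:00-12:15, 12:30-16:00.
Keanu free: 09:30-15:00, 15:15-16:15 (invert busy blocks within the working day).
Noa: free for 18:00-19:00. Oona: not fully free for 18:00-19:00. Keanu: not fully free for 18:00-19:00.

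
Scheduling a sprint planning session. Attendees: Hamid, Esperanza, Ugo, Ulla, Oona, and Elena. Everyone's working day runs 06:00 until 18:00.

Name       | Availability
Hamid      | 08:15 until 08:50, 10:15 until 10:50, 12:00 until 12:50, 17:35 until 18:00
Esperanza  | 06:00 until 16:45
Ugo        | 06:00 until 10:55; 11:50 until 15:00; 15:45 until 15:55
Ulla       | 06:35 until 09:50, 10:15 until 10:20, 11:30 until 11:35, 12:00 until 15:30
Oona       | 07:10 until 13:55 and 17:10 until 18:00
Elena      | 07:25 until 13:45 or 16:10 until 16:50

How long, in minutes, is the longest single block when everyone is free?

50

Hamid ∩ Esperanza: 08:15-08:50, 10:15-10:50, 12:00-12:50.
Hamid ∩ Esperanza ∩ Ugo: 08:15-08:50, 10:15-10:50, 12:00-12:50.
Hamid ∩ Esperanza ∩ Ugo ∩ Ulla: 08:15-08:50, 10:15-10:20, 12:00-12:50.
Hamid ∩ Esperanza ∩ Ugo ∩ Ulla ∩ Oona: 08:15-08:50, 10:15-10:20, 12:00-12:50.
Hamid ∩ Esperanza ∩ Ugo ∩ Ulla ∩ Oona ∩ Elena: 08:15-08:50, 10:15-10:20, 12:00-12:50.
The longest is 12:00-12:50 at 50 minutes.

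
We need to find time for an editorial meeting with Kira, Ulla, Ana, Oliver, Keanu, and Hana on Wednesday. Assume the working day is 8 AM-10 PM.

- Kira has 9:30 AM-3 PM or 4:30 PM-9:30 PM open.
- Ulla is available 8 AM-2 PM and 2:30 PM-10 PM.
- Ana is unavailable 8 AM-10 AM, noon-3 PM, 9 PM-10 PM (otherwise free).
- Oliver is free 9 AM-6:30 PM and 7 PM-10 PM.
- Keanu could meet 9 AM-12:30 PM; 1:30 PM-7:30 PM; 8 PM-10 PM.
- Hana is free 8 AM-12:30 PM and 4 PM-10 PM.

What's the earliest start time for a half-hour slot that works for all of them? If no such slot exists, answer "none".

Kira free: 09:30-15:00, 16:30-21:30.
Ulla free: 08:00-14:00, 14:30-22:00.
Ana free: 10:00-12:00, 15:00-21:00 (invert busy blocks within the working day).
Oliver free: 09:00-18:30, 19:00-22:00.
Keanu free: 09:00-12:30, 13:30-19:30, 20:00-22:00.
Hana free: 08:00-12:30, 16:00-22:00.
Kira ∩ Ulla: 09:30-14:00, 14:30-15:00, 16:30-21:30.
Kira ∩ Ulla ∩ Ana: 10:00-12:00, 16:30-21:00.
Kira ∩ Ulla ∩ Ana ∩ Oliver: 10:00-12:00, 16:30-18:30, 19:00-21:00.
Kira ∩ Ulla ∩ Ana ∩ Oliver ∩ Keanu: 10:00-12:00, 16:30-18:30, 19:00-19:30, 20:00-21:00.
Kira ∩ Ulla ∩ Ana ∩ Oliver ∩ Keanu ∩ Hana: 10:00-12:00, 16:30-18:30, 19:00-19:30, 20:00-21:00.
Those are the intersection windows.
The first common window of at least 30 minutes is 10:00-12:00, so the earliest start is 10:00.

10:00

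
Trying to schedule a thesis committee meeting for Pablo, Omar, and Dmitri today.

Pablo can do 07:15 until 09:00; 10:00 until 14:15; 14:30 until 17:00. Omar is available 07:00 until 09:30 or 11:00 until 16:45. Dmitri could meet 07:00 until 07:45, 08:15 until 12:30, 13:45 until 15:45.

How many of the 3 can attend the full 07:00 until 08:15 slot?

Omar can make the full 07:00-08:15 slot — that's 1.

1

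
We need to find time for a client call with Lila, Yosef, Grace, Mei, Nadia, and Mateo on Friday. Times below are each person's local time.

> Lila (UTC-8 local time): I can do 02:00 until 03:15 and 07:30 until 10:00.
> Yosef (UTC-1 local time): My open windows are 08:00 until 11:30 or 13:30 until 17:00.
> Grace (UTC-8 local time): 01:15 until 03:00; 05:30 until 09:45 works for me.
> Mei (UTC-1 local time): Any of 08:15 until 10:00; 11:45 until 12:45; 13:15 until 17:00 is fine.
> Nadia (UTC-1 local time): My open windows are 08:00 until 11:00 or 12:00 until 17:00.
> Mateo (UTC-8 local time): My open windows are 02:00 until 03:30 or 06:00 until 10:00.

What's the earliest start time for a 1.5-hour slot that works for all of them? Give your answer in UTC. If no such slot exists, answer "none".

15:30

Lila in UTC: 10:00-11:15, 15:30-18:00 (add 8h to convert from UTC-8).
Yosef in UTC: 09:00-12:30, 14:30-18:00 (add 1h to convert from UTC-1).
Grace in UTC: 09:15-11:00, 13:30-17:45 (add 8h to convert from UTC-8).
Mei in UTC: 09:15-11:00, 12:45-13:45, 14:15-18:00 (add 1h to convert from UTC-1).
Nadia in UTC: 09:00-12:00, 13:00-18:00 (add 1h to convert from UTC-1).
Mateo in UTC: 10:00-11:30, 14:00-18:00 (add 8h to convert from UTC-8).
Lila ∩ Yosef: 10:00-11:15, 15:30-18:00.
Lila ∩ Yosef ∩ Grace: 10:00-11:00, 15:30-17:45.
Lila ∩ Yosef ∩ Grace ∩ Mei: 10:00-11:00, 15:30-17:45.
Lila ∩ Yosef ∩ Grace ∩ Mei ∩ Nadia: 10:00-11:00, 15:30-17:45.
Lila ∩ Yosef ∩ Grace ∩ Mei ∩ Nadia ∩ Mateo: 10:00-11:00, 15:30-17:45.
The first common window of at least 90 minutes is 15:30-17:45, so the earliest start is 15:30.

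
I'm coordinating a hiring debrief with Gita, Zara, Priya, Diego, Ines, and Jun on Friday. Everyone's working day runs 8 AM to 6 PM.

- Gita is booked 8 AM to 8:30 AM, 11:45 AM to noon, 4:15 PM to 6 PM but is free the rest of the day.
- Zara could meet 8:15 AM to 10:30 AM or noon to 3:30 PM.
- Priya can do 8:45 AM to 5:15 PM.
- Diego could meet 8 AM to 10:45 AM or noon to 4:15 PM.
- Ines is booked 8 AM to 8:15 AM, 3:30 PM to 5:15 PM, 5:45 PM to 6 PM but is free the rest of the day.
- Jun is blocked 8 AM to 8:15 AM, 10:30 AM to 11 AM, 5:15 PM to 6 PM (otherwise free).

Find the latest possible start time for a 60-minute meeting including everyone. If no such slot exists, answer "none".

14:30

Gita free: 08:30-11:45, 12:00-16:15 (invert busy blocks within the working day).
Zara free: 08:15-10:30, 12:00-15:30.
Priya free: 08:45-17:15.
Diego free: 08:00-10:45, 12:00-16:15.
Ines free: 08:15-15:30, 17:15-17:45 (invert busy blocks within the working day).
Jun free: 08:15-10:30, 11:00-17:15 (invert busy blocks within the working day).
Gita ∩ Zara: 08:30-10:30, 12:00-15:30.
Gita ∩ Zara ∩ Priya: 08:45-10:30, 12:00-15:30.
Gita ∩ Zara ∩ Priya ∩ Diego: 08:45-10:30, 12:00-15:30.
Gita ∩ Zara ∩ Priya ∩ Diego ∩ Ines: 08:45-10:30, 12:00-15:30.
Gita ∩ Zara ∩ Priya ∩ Diego ∩ Ines ∩ Jun: 08:45-10:30, 12:00-15:30.
The last common window of at least 60 minutes is 12:00-15:30; a 60-minute meeting can start as late as 14:30 and still end by 15:30.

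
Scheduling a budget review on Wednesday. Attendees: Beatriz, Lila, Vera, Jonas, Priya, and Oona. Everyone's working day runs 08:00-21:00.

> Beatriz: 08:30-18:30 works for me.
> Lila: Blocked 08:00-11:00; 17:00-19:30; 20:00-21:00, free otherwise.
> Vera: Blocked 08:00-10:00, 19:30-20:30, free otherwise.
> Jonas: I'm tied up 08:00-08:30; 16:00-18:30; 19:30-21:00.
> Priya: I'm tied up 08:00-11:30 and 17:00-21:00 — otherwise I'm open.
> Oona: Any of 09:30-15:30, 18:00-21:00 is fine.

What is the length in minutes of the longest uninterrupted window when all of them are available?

240

Beatriz free: 08:30-18:30.
Lila free: 11:00-17:00, 19:30-20:00 (invert busy blocks within the working day).
Vera free: 10:00-19:30, 20:30-21:00 (invert busy blocks within the working day).
Jonas free: 08:30-16:00, 18:30-19:30 (invert busy blocks within the working day).
Priya free: 11:30-17:00 (invert busy blocks within the working day).
Oona free: 09:30-15:30, 18:00-21:00.
Beatriz ∩ Lila: 11:00-17:00.
Beatriz ∩ Lila ∩ Vera: 11:00-17:00.
Beatriz ∩ Lila ∩ Vera ∩ Jonas: 11:00-16:00.
Beatriz ∩ Lila ∩ Vera ∩ Jonas ∩ Priya: 11:30-16:00.
Beatriz ∩ Lila ∩ Vera ∩ Jonas ∩ Priya ∩ Oona: 11:30-15:30.
The longest is 11:30-15:30 at 240 minutes.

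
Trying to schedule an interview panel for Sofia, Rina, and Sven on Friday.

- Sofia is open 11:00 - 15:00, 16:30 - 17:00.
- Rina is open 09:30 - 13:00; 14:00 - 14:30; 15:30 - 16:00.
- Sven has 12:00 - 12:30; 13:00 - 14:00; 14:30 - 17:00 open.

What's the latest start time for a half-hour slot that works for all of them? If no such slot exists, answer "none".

12:00

Sofia ∩ Rina: 11:00-13:00, 14:00-14:30.
Sofia ∩ Rina ∩ Sven: 12:00-12:30.
The last common window of at least 30 minutes is 12:00-12:30; a 30-minute meeting can start as late as 12:00 and still end by 12:30.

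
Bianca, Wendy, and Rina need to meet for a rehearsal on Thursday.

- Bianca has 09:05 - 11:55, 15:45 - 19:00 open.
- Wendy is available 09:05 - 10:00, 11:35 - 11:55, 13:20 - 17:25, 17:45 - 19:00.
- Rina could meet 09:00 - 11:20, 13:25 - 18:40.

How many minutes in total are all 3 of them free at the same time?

210

Bianca ∩ Wendy: 09:05-10:00, 11:35-11:55, 15:45-17:25, 17:45-19:00.
Bianca ∩ Wendy ∩ Rina: 09:05-10:00, 15:45-17:25, 17:45-18:40.
Summing the common windows: 55 + 100 + 55 = 210 minutes.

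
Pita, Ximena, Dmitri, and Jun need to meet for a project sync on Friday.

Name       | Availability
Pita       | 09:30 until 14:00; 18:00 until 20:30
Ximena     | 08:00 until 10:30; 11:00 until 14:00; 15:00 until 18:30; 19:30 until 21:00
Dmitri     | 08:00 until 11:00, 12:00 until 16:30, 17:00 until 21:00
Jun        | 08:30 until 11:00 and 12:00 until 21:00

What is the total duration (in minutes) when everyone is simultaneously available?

270

Pita ∩ Ximena: 09:30-10:30, 11:00-14:00, 18:00-18:30, 19:30-20:30.
Pita ∩ Ximena ∩ Dmitri: 09:30-10:30, 12:00-14:00, 18:00-18:30, 19:30-20:30.
Pita ∩ Ximena ∩ Dmitri ∩ Jun: 09:30-10:30, 12:00-14:00, 18:00-18:30, 19:30-20:30.
Summing the common windows: 60 + 120 + 30 + 60 = 270 minutes.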